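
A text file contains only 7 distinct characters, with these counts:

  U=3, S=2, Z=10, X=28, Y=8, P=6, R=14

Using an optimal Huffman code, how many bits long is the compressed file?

Greedily combine the two least-frequent nodes:
combine S(2), U(3) → 5
combine 5, P(6) → 11
combine Y(8), Z(10) → 18
combine 11, R(14) → 25
combine 18, 25 → 43
combine X(28), 43 → 71
The encoded length is the sum of every internal node's weight: 5 + 11 + 18 + 25 + 43 + 71 = 173 bits.

173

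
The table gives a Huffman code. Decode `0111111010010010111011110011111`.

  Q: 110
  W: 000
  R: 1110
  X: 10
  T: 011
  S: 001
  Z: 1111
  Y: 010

TZYYYRZSZ

Read left to right; each codeword is recognised as soon as it completes (prefix code):
  011→T | 1111→Z | 010→Y | 010→Y | 010→Y | 1110→R | 1111→Z | 001→S | 1111→Z
Decoded message: TZYYYRZSZ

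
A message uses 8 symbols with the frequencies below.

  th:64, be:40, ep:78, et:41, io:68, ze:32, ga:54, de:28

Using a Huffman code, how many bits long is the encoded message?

1197

Build the Huffman tree bottom-up:
de(28) + ze(32) → 60
be(40) + et(41) → 81
ga(54) + 60 → 114
th(64) + io(68) → 132
ep(78) + 81 → 159
114 + 132 → 246
159 + 246 → 405
Total encoded bits = sum of merged weights = 60 + 81 + 114 + 132 + 159 + 246 + 405 = 1197.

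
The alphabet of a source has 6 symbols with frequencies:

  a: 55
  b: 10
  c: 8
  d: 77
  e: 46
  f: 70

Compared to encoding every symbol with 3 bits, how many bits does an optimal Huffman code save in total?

Fixed-length: 3 bits × 266 symbols = 798 bits.
Huffman merges:
merge c(8) and b(10): 18
merge 18 and e(46): 64
merge a(55) and 64: 119
merge f(70) and d(77): 147
merge 119 and 147: 266
Huffman total = 18 + 64 + 119 + 147 + 266 = 614 bits.
Saving = 798 − 614 = 184 bits.

184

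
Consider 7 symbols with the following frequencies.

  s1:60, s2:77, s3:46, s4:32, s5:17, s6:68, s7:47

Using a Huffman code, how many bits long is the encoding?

Greedily combine the two least-frequent nodes:
combine s5(17), s4(32) → 49
combine s3(46), s7(47) → 93
combine 49, s1(60) → 109
combine s6(68), s2(77) → 145
combine 93, 109 → 202
combine 145, 202 → 347
The encoded length is the sum of every internal node's weight: 49 + 93 + 109 + 145 + 202 + 347 = 945 bits.

945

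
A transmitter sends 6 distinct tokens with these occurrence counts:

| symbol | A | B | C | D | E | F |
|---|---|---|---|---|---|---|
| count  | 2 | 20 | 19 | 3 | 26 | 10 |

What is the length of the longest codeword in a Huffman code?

Merge the two lowest-weight nodes at each step:
combine A(2), D(3) → 5
combine 5, F(10) → 15
combine 15, C(19) → 34
combine B(20), E(26) → 46
combine 34, 46 → 80
The rarest symbols sit at the bottom; the longest codeword is 4 bits.

4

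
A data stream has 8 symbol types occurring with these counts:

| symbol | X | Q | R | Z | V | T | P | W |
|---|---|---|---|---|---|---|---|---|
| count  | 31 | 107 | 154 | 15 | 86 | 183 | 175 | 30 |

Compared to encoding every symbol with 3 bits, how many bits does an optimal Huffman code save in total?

Fixed-length: 3 bits × 781 symbols = 2343 bits.
Huffman merges:
Z(15) + W(30) → 45
X(31) + 45 → 76
76 + V(86) → 162
Q(107) + R(154) → 261
162 + P(175) → 337
T(183) + 261 → 444
337 + 444 → 781
Huffman total = 45 + 76 + 162 + 261 + 337 + 444 + 781 = 2106 bits.
Saving = 2343 − 2106 = 237 bits.

237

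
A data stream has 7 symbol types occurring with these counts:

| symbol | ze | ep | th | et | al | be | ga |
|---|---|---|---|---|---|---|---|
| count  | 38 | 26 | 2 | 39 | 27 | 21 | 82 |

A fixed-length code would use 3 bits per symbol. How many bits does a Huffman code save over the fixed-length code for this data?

Fixed-length: 3 bits × 235 symbols = 705 bits.
Huffman merges:
merge th(2) and be(21): 23
merge 23 and ep(26): 49
merge al(27) and ze(38): 65
merge et(39) and 49: 88
merge 65 and ga(82): 147
merge 88 and 147: 235
Huffman total = 23 + 49 + 65 + 88 + 147 + 235 = 607 bits.
Saving = 705 − 607 = 98 bits.

98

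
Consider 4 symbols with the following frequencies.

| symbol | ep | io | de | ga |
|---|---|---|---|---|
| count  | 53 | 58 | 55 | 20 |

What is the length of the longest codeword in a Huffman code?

2

Merge the two lowest-weight nodes at each step:
ga(20) + ep(53) → 73
de(55) + io(58) → 113
73 + 113 → 186
Maximum depth reached is 2.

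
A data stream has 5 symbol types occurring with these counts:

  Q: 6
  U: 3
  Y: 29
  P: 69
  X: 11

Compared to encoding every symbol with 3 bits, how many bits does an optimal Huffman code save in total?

Fixed-length: 3 bits × 118 symbols = 354 bits.
Huffman merges:
combine U(3), Q(6) → 9
combine 9, X(11) → 20
combine 20, Y(29) → 49
combine 49, P(69) → 118
Huffman total = 9 + 20 + 49 + 118 = 196 bits.
Saving = 354 − 196 = 158 bits.

158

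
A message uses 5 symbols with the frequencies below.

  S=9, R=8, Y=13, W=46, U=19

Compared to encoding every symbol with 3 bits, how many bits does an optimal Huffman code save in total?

94

Fixed-length: 3 bits × 95 symbols = 285 bits.
Huffman merges:
R(8) + S(9) → 17
Y(13) + 17 → 30
U(19) + 30 → 49
W(46) + 49 → 95
Huffman total = 17 + 30 + 49 + 95 = 191 bits.
Saving = 285 − 191 = 94 bits.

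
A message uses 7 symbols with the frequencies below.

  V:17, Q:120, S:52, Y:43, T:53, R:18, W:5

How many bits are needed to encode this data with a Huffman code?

Build the Huffman tree bottom-up:
W(5) + V(17) → 22
R(18) + 22 → 40
40 + Y(43) → 83
S(52) + T(53) → 105
83 + 105 → 188
Q(120) + 188 → 308
Total encoded bits = sum of merged weights = 22 + 40 + 83 + 105 + 188 + 308 = 746.

746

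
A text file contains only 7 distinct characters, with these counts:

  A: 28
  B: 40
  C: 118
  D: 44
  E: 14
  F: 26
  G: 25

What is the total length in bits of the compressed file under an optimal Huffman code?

Merge the two smallest weights repeatedly:
E(14) + G(25) → 39
F(26) + A(28) → 54
39 + B(40) → 79
D(44) + 54 → 98
79 + 98 → 177
C(118) + 177 → 295
The encoded length is the sum of every internal node's weight: 39 + 54 + 79 + 98 + 177 + 295 = 742 bits.

742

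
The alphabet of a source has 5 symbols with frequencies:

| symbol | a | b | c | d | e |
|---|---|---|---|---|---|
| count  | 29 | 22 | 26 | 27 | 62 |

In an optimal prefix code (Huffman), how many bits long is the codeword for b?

Build the tree from the bottom:
combine b(22), c(26) → 48
combine d(27), a(29) → 56
combine 48, 56 → 104
combine e(62), 104 → 166
b's leaf is at depth 3, giving a 3-bit codeword.

3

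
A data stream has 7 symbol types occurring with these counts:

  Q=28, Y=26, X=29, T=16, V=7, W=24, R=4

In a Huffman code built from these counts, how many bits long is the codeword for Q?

Build the tree from the bottom:
merge R(4) and V(7): 11
merge 11 and T(16): 27
merge W(24) and Y(26): 50
merge 27 and Q(28): 55
merge X(29) and 50: 79
merge 55 and 79: 134
Q's leaf is at depth 2, giving a 2-bit codeword.

2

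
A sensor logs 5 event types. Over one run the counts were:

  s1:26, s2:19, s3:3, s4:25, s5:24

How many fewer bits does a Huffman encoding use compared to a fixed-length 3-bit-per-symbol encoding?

75

Fixed-length: 3 bits × 97 symbols = 291 bits.
Huffman merges:
merge s3(3) and s2(19): 22
merge 22 and s5(24): 46
merge s4(25) and s1(26): 51
merge 46 and 51: 97
Huffman total = 22 + 46 + 51 + 97 = 216 bits.
Saving = 291 − 216 = 75 bits.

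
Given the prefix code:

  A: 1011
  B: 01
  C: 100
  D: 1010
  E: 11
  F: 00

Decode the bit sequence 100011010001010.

CBDFD

Read left to right; each codeword is recognised as soon as it completes (prefix code):
  100→C | 01→B | 1010→D | 00→F | 1010→D
Decoded message: CBDFD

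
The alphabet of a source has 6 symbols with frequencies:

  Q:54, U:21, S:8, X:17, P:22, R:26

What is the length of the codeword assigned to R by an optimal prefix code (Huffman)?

Repeatedly merge the two smallest:
S(8) + X(17) → 25
U(21) + P(22) → 43
25 + R(26) → 51
43 + 51 → 94
Q(54) + 94 → 148
The subtree containing R is merged 3 times, so code length = 3.

3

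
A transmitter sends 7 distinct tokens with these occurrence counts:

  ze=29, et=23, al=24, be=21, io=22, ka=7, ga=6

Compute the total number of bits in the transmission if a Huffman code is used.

Build the Huffman tree bottom-up:
combine ga(6), ka(7) → 13
combine 13, be(21) → 34
combine io(22), et(23) → 45
combine al(24), ze(29) → 53
combine 34, 45 → 79
combine 53, 79 → 132
The encoded length is the sum of every internal node's weight: 13 + 34 + 45 + 53 + 79 + 132 = 356 bits.

356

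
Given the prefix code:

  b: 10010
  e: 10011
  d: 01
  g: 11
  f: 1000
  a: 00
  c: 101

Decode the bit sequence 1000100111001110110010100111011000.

feecbecf

Read left to right; each codeword is recognised as soon as it completes (prefix code):
  1000→f | 10011→e | 10011→e | 101→c | 10010→b | 10011→e | 101→c | 1000→f
Decoded message: feecbecf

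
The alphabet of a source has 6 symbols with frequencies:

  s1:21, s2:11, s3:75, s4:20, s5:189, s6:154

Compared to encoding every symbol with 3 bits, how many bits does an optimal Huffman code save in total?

449

Fixed-length: 3 bits × 470 symbols = 1410 bits.
Huffman merges:
combine s2(11), s4(20) → 31
combine s1(21), 31 → 52
combine 52, s3(75) → 127
combine 127, s6(154) → 281
combine s5(189), 281 → 470
Huffman total = 31 + 52 + 127 + 281 + 470 = 961 bits.
Saving = 1410 − 961 = 449 bits.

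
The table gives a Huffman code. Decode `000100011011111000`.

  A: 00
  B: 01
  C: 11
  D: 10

Read left to right; each codeword is recognised as soon as it completes (prefix code):
  00→A | 01→B | 00→A | 01→B | 10→D | 11→C | 11→C | 10→D | 00→A
Decoded message: ABABDCCDA

ABABDCCDA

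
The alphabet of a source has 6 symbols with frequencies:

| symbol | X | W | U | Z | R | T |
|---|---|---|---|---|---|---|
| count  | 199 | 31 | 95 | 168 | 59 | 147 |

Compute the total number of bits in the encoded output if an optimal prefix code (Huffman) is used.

Build the Huffman tree bottom-up:
combine W(31), R(59) → 90
combine 90, U(95) → 185
combine T(147), Z(168) → 315
combine 185, X(199) → 384
combine 315, 384 → 699
Total encoded bits = sum of merged weights = 90 + 185 + 315 + 384 + 699 = 1673.

1673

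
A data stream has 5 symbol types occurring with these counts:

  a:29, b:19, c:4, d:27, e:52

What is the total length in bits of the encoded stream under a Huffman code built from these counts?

283

Greedily combine the two least-frequent nodes:
merge c(4) and b(19): 23
merge 23 and d(27): 50
merge a(29) and 50: 79
merge e(52) and 79: 131
Each symbol's bit-cost is frequency × depth; summing gives 283 bits (equivalently 23 + 50 + 79 + 131).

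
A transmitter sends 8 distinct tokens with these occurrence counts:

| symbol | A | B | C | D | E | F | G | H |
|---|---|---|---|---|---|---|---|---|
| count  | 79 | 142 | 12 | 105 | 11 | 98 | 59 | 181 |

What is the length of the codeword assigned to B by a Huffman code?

2

Repeatedly merge the two smallest:
combine E(11), C(12) → 23
combine 23, G(59) → 82
combine A(79), 82 → 161
combine F(98), D(105) → 203
combine B(142), 161 → 303
combine H(181), 203 → 384
combine 303, 384 → 687
B's leaf is at depth 2, giving a 2-bit codeword.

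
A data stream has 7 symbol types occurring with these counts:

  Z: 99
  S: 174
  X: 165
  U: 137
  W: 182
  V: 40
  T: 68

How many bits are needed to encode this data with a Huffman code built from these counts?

2347

Greedily combine the two least-frequent nodes:
V(40) + T(68) → 108
Z(99) + 108 → 207
U(137) + X(165) → 302
S(174) + W(182) → 356
207 + 302 → 509
356 + 509 → 865
The encoded length is the sum of every internal node's weight: 108 + 207 + 302 + 356 + 509 + 865 = 2347 bits.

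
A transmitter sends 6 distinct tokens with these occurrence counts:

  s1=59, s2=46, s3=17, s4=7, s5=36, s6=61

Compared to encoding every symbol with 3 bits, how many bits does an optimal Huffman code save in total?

Fixed-length: 3 bits × 226 symbols = 678 bits.
Huffman merges:
combine s4(7), s3(17) → 24
combine 24, s5(36) → 60
combine s2(46), s1(59) → 105
combine 60, s6(61) → 121
combine 105, 121 → 226
Huffman total = 24 + 60 + 105 + 121 + 226 = 536 bits.
Saving = 678 − 536 = 142 bits.

142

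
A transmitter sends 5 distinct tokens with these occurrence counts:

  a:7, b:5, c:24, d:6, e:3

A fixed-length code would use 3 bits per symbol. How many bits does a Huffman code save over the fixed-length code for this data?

Fixed-length: 3 bits × 45 symbols = 135 bits.
Huffman merges:
merge e(3) and b(5): 8
merge d(6) and a(7): 13
merge 8 and 13: 21
merge 21 and c(24): 45
Huffman total = 8 + 13 + 21 + 45 = 87 bits.
Saving = 135 − 87 = 48 bits.

48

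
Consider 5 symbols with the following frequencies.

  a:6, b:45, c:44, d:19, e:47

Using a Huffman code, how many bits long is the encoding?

Greedily combine the two least-frequent nodes:
combine a(6), d(19) → 25
combine 25, c(44) → 69
combine b(45), e(47) → 92
combine 69, 92 → 161
The encoded length is the sum of every internal node's weight: 25 + 69 + 92 + 161 = 347 bits.

347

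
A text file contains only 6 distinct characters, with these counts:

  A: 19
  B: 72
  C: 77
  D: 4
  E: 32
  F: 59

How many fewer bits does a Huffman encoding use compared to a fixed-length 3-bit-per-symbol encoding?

185

Fixed-length: 3 bits × 263 symbols = 789 bits.
Huffman merges:
D(4) + A(19) → 23
23 + E(32) → 55
55 + F(59) → 114
B(72) + C(77) → 149
114 + 149 → 263
Huffman total = 23 + 55 + 114 + 149 + 263 = 604 bits.
Saving = 789 − 604 = 185 bits.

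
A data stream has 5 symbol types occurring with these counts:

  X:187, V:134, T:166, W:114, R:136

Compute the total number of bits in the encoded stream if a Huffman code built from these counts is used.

Build the Huffman tree bottom-up:
W(114) + V(134) → 248
R(136) + T(166) → 302
X(187) + 248 → 435
302 + 435 → 737
Total encoded bits = sum of merged weights = 248 + 302 + 435 + 737 = 1722.

1722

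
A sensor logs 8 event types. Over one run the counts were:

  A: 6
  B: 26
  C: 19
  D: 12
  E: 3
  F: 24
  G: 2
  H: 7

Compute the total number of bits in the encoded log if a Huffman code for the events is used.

262

Greedily combine the two least-frequent nodes:
combine G(2), E(3) → 5
combine 5, A(6) → 11
combine H(7), 11 → 18
combine D(12), 18 → 30
combine C(19), F(24) → 43
combine B(26), 30 → 56
combine 43, 56 → 99
Total encoded bits = sum of merged weights = 5 + 11 + 18 + 30 + 43 + 56 + 99 = 262.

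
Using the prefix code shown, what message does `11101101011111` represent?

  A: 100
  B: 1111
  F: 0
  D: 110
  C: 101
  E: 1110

EDCB

Read left to right; each codeword is recognised as soon as it completes (prefix code):
  1110→E | 110→D | 101→C | 1111→B
Decoded message: EDCB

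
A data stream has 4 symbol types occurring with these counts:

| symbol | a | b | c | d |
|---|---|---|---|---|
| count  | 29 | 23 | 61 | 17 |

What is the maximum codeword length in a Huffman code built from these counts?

Merge the two lowest-weight nodes at each step:
merge d(17) and b(23): 40
merge a(29) and 40: 69
merge c(61) and 69: 130
Maximum depth reached is 3.

3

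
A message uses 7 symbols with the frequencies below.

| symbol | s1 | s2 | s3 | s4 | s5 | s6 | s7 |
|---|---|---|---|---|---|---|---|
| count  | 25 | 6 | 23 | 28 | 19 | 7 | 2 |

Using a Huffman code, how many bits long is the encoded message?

277

Build the Huffman tree bottom-up:
merge s7(2) and s2(6): 8
merge s6(7) and 8: 15
merge 15 and s5(19): 34
merge s3(23) and s1(25): 48
merge s4(28) and 34: 62
merge 48 and 62: 110
Each symbol's bit-cost is frequency × depth; summing gives 277 bits (equivalently 8 + 15 + 34 + 48 + 62 + 110).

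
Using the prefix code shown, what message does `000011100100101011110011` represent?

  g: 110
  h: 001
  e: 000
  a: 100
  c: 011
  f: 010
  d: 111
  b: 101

ecaabcgc

Read left to right; each codeword is recognised as soon as it completes (prefix code):
  000→e | 011→c | 100→a | 100→a | 101→b | 011→c | 110→g | 011→c
Decoded message: ecaabcgc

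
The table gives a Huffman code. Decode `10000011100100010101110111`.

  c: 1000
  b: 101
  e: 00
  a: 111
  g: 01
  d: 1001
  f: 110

Read left to right; each codeword is recognised as soon as it completes (prefix code):
  1000→c | 00→e | 111→a | 00→e | 1000→c | 101→b | 01→g | 110→f | 111→a
Decoded message: ceaecbgfa

ceaecbgfa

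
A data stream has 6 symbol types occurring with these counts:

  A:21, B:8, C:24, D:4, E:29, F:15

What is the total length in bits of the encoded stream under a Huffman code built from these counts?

Merge the two smallest weights repeatedly:
D(4) + B(8) → 12
12 + F(15) → 27
A(21) + C(24) → 45
27 + E(29) → 56
45 + 56 → 101
Each symbol's bit-cost is frequency × depth; summing gives 241 bits (equivalently 12 + 27 + 45 + 56 + 101).

241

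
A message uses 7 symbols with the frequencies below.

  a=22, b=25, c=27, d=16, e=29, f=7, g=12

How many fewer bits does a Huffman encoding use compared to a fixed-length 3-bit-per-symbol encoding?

37

Fixed-length: 3 bits × 138 symbols = 414 bits.
Huffman merges:
f(7) + g(12) → 19
d(16) + 19 → 35
a(22) + b(25) → 47
c(27) + e(29) → 56
35 + 47 → 82
56 + 82 → 138
Huffman total = 19 + 35 + 47 + 56 + 82 + 138 = 377 bits.
Saving = 414 − 377 = 37 bits.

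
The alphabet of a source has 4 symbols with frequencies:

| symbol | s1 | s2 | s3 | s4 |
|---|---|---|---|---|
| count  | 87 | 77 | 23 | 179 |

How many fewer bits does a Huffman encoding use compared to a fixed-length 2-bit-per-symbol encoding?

Fixed-length: 2 bits × 366 symbols = 732 bits.
Huffman merges:
s3(23) + s2(77) → 100
s1(87) + 100 → 187
s4(179) + 187 → 366
Huffman total = 100 + 187 + 366 = 653 bits.
Saving = 732 − 653 = 79 bits.

79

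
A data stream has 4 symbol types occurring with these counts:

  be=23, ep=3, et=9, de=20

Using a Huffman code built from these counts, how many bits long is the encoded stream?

99

Build the Huffman tree bottom-up:
combine ep(3), et(9) → 12
combine 12, de(20) → 32
combine be(23), 32 → 55
The encoded length is the sum of every internal node's weight: 12 + 32 + 55 = 99 bits.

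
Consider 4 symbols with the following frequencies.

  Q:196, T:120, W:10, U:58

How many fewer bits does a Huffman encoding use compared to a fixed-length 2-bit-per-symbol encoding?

Fixed-length: 2 bits × 384 symbols = 768 bits.
Huffman merges:
W(10) + U(58) → 68
68 + T(120) → 188
188 + Q(196) → 384
Huffman total = 68 + 188 + 384 = 640 bits.
Saving = 768 − 640 = 128 bits.

128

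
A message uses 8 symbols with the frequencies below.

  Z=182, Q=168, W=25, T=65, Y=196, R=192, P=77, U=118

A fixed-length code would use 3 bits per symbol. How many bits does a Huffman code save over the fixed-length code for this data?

131

Fixed-length: 3 bits × 1023 symbols = 3069 bits.
Huffman merges:
combine W(25), T(65) → 90
combine P(77), 90 → 167
combine U(118), 167 → 285
combine Q(168), Z(182) → 350
combine R(192), Y(196) → 388
combine 285, 350 → 635
combine 388, 635 → 1023
Huffman total = 90 + 167 + 285 + 350 + 388 + 635 + 1023 = 2938 bits.
Saving = 3069 − 2938 = 131 bits.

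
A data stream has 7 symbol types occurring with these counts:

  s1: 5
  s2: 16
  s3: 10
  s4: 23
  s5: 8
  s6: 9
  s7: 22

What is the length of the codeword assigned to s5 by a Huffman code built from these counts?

4

Build the tree from the bottom:
combine s1(5), s5(8) → 13
combine s6(9), s3(10) → 19
combine 13, s2(16) → 29
combine 19, s7(22) → 41
combine s4(23), 29 → 52
combine 41, 52 → 93
s5's leaf is at depth 4, giving a 4-bit codeword.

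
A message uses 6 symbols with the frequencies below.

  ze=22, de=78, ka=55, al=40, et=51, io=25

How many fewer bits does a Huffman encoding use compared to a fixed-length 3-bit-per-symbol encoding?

137

Fixed-length: 3 bits × 271 symbols = 813 bits.
Huffman merges:
ze(22) + io(25) → 47
al(40) + 47 → 87
et(51) + ka(55) → 106
de(78) + 87 → 165
106 + 165 → 271
Huffman total = 47 + 87 + 106 + 165 + 271 = 676 bits.
Saving = 813 − 676 = 137 bits.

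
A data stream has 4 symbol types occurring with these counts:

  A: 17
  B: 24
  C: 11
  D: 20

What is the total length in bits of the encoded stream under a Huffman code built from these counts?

Merge the two smallest weights repeatedly:
combine C(11), A(17) → 28
combine D(20), B(24) → 44
combine 28, 44 → 72
Each symbol's bit-cost is frequency × depth; summing gives 144 bits (equivalently 28 + 44 + 72).

144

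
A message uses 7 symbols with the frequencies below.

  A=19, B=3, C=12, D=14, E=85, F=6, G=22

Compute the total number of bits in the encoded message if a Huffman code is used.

343

Build the Huffman tree bottom-up:
B(3) + F(6) → 9
9 + C(12) → 21
D(14) + A(19) → 33
21 + G(22) → 43
33 + 43 → 76
76 + E(85) → 161
Total encoded bits = sum of merged weights = 9 + 21 + 33 + 43 + 76 + 161 = 343.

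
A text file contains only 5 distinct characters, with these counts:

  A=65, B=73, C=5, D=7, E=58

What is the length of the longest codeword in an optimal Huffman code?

Merge the two lowest-weight nodes at each step:
combine C(5), D(7) → 12
combine 12, E(58) → 70
combine A(65), 70 → 135
combine B(73), 135 → 208
The first pair merged (C, D) ends up deepest, at depth 4.

4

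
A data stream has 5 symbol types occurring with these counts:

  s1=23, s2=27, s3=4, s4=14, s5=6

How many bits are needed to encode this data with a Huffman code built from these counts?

Merge the two smallest weights repeatedly:
s3(4) + s5(6) → 10
10 + s4(14) → 24
s1(23) + 24 → 47
s2(27) + 47 → 74
Total encoded bits = sum of merged weights = 10 + 24 + 47 + 74 = 155.

155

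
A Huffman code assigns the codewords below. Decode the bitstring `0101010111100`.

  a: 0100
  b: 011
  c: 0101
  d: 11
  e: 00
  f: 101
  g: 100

ccdg

Read left to right; each codeword is recognised as soon as it completes (prefix code):
  0101→c | 0101→c | 11→d | 100→g
Decoded message: ccdg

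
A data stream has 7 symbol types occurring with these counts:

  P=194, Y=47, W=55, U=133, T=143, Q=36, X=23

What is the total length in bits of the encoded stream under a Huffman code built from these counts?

Greedily combine the two least-frequent nodes:
combine X(23), Q(36) → 59
combine Y(47), W(55) → 102
combine 59, 102 → 161
combine U(133), T(143) → 276
combine 161, P(194) → 355
combine 276, 355 → 631
The encoded length is the sum of every internal node's weight: 59 + 102 + 161 + 276 + 355 + 631 = 1584 bits.

1584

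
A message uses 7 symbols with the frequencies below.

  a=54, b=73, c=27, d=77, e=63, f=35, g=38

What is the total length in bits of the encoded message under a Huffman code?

1013

Merge the two smallest weights repeatedly:
combine c(27), f(35) → 62
combine g(38), a(54) → 92
combine 62, e(63) → 125
combine b(73), d(77) → 150
combine 92, 125 → 217
combine 150, 217 → 367
Each symbol's bit-cost is frequency × depth; summing gives 1013 bits (equivalently 62 + 92 + 125 + 150 + 217 + 367).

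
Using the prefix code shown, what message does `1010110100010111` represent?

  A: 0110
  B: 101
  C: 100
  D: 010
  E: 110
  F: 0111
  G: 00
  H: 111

Read left to right; each codeword is recognised as soon as it completes (prefix code):
  101→B | 0110→A | 100→C | 010→D | 111→H
Decoded message: BACDH

BACDH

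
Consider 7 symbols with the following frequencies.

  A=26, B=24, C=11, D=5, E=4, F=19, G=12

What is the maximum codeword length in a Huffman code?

4

Merge the two lowest-weight nodes at each step:
merge E(4) and D(5): 9
merge 9 and C(11): 20
merge G(12) and F(19): 31
merge 20 and B(24): 44
merge A(26) and 31: 57
merge 44 and 57: 101
The first pair merged (E, D) ends up deepest, at depth 4.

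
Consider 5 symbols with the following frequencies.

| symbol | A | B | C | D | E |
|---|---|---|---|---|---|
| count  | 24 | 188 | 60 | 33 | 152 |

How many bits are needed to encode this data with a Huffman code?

900

Build the Huffman tree bottom-up:
combine A(24), D(33) → 57
combine 57, C(60) → 117
combine 117, E(152) → 269
combine B(188), 269 → 457
Each symbol's bit-cost is frequency × depth; summing gives 900 bits (equivalently 57 + 117 + 269 + 457).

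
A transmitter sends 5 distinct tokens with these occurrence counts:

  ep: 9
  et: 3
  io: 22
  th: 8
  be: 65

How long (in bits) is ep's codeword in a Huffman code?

3

Repeatedly merge the two smallest:
combine et(3), th(8) → 11
combine ep(9), 11 → 20
combine 20, io(22) → 42
combine 42, be(65) → 107
ep sits 3 levels below the root, so its codeword is 3 bits.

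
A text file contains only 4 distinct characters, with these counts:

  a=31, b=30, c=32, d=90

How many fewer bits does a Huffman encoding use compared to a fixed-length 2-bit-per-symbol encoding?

Fixed-length: 2 bits × 183 symbols = 366 bits.
Huffman merges:
combine b(30), a(31) → 61
combine c(32), 61 → 93
combine d(90), 93 → 183
Huffman total = 61 + 93 + 183 = 337 bits.
Saving = 366 − 337 = 29 bits.

29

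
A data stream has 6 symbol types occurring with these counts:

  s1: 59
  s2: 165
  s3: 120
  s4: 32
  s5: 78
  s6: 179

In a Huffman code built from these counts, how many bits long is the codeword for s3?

2

Repeatedly merge the two smallest:
s4(32) + s1(59) → 91
s5(78) + 91 → 169
s3(120) + s2(165) → 285
169 + s6(179) → 348
285 + 348 → 633
s3 sits 2 levels below the root, so its codeword is 2 bits.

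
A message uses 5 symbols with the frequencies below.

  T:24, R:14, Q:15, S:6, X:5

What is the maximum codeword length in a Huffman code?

3

Merge the two lowest-weight nodes at each step:
combine X(5), S(6) → 11
combine 11, R(14) → 25
combine Q(15), T(24) → 39
combine 25, 39 → 64
Maximum depth reached is 3.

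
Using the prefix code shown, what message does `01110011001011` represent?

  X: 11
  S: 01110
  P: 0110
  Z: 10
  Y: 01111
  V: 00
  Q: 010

Read left to right; each codeword is recognised as soon as it completes (prefix code):
  01110→S | 0110→P | 010→Q | 11→X
Decoded message: SPQX

SPQX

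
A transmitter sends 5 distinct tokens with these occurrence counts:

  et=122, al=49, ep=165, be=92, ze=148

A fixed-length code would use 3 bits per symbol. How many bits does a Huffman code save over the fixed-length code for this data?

435

Fixed-length: 3 bits × 576 symbols = 1728 bits.
Huffman merges:
merge al(49) and be(92): 141
merge et(122) and 141: 263
merge ze(148) and ep(165): 313
merge 263 and 313: 576
Huffman total = 141 + 263 + 313 + 576 = 1293 bits.
Saving = 1728 − 1293 = 435 bits.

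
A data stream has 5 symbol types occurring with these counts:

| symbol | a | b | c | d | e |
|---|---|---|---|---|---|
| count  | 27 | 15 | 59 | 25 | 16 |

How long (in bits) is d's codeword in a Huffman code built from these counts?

Repeatedly merge the two smallest:
combine b(15), e(16) → 31
combine d(25), a(27) → 52
combine 31, 52 → 83
combine c(59), 83 → 142
d sits 3 levels below the root, so its codeword is 3 bits.

3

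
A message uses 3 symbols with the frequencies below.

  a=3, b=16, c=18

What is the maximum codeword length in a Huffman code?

Merge the two lowest-weight nodes at each step:
a(3) + b(16) → 19
c(18) + 19 → 37
The first pair merged (a, b) ends up deepest, at depth 2.

2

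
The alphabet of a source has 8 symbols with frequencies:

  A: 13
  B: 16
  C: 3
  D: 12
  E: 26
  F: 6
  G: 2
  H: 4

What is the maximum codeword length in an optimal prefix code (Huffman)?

Merge the two lowest-weight nodes at each step:
merge G(2) and C(3): 5
merge H(4) and 5: 9
merge F(6) and 9: 15
merge D(12) and A(13): 25
merge 15 and B(16): 31
merge 25 and E(26): 51
merge 31 and 51: 82
Maximum depth reached is 5.

5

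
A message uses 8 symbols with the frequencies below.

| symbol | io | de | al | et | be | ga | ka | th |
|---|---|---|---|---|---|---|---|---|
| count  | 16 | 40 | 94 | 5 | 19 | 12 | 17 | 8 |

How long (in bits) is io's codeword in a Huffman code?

4

Huffman merges, smallest pair first:
combine et(5), th(8) → 13
combine ga(12), 13 → 25
combine io(16), ka(17) → 33
combine be(19), 25 → 44
combine 33, de(40) → 73
combine 44, 73 → 117
combine al(94), 117 → 211
The subtree containing io is merged 4 times, so code length = 4.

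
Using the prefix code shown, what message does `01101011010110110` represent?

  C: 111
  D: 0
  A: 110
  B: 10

Read left to right; each codeword is recognised as soon as it completes (prefix code):
  0→D | 110→A | 10→B | 110→A | 10→B | 110→A | 110→A
Decoded message: DABABAA

DABABAA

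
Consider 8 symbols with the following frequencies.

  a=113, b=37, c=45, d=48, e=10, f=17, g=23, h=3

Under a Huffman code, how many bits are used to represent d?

3

Build the tree from the bottom:
merge h(3) and e(10): 13
merge 13 and f(17): 30
merge g(23) and 30: 53
merge b(37) and c(45): 82
merge d(48) and 53: 101
merge 82 and 101: 183
merge a(113) and 183: 296
The subtree containing d is merged 3 times, so code length = 3.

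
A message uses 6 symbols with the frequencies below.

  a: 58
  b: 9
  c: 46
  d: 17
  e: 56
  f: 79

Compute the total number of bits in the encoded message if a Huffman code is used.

Build the Huffman tree bottom-up:
combine b(9), d(17) → 26
combine 26, c(46) → 72
combine e(56), a(58) → 114
combine 72, f(79) → 151
combine 114, 151 → 265
The encoded length is the sum of every internal node's weight: 26 + 72 + 114 + 151 + 265 = 628 bits.

628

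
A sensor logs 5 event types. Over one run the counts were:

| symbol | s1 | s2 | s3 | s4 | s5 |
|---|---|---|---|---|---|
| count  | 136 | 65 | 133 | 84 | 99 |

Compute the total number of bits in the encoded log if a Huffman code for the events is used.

Merge the two smallest weights repeatedly:
combine s2(65), s4(84) → 149
combine s5(99), s3(133) → 232
combine s1(136), 149 → 285
combine 232, 285 → 517
Total encoded bits = sum of merged weights = 149 + 232 + 285 + 517 = 1183.

1183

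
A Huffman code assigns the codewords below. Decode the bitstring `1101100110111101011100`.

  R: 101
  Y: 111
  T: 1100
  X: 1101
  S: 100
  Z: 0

XSXYZRT

Read left to right; each codeword is recognised as soon as it completes (prefix code):
  1101→X | 100→S | 1101→X | 111→Y | 0→Z | 101→R | 1100→T
Decoded message: XSXYZRT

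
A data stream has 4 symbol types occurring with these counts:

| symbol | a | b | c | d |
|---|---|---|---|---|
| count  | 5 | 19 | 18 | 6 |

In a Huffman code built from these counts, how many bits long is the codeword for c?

Build the tree from the bottom:
merge a(5) and d(6): 11
merge 11 and c(18): 29
merge b(19) and 29: 48
c sits 2 levels below the root, so its codeword is 2 bits.

2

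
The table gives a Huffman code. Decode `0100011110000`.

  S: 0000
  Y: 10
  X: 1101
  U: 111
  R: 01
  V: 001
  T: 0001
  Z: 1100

Read left to right; each codeword is recognised as soon as it completes (prefix code):
  01→R | 0001→T | 111→U | 0000→S
Decoded message: RTUS

RTUS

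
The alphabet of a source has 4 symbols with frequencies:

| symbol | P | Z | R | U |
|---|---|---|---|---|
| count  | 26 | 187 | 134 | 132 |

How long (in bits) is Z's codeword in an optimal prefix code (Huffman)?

1

Build the tree from the bottom:
P(26) + U(132) → 158
R(134) + 158 → 292
Z(187) + 292 → 479
Z is a child of the root — depth 1, so its codeword is a single bit.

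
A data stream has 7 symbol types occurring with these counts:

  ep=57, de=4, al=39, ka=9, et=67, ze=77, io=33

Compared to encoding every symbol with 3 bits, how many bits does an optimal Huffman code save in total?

Fixed-length: 3 bits × 286 symbols = 858 bits.
Huffman merges:
de(4) + ka(9) → 13
13 + io(33) → 46
al(39) + 46 → 85
ep(57) + et(67) → 124
ze(77) + 85 → 162
124 + 162 → 286
Huffman total = 13 + 46 + 85 + 124 + 162 + 286 = 716 bits.
Saving = 858 − 716 = 142 bits.

142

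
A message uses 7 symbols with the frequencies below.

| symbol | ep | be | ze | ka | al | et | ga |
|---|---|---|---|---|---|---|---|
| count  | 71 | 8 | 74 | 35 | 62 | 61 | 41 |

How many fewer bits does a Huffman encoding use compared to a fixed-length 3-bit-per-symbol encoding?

Fixed-length: 3 bits × 352 symbols = 1056 bits.
Huffman merges:
be(8) + ka(35) → 43
ga(41) + 43 → 84
et(61) + al(62) → 123
ep(71) + ze(74) → 145
84 + 123 → 207
145 + 207 → 352
Huffman total = 43 + 84 + 123 + 145 + 207 + 352 = 954 bits.
Saving = 1056 − 954 = 102 bits.

102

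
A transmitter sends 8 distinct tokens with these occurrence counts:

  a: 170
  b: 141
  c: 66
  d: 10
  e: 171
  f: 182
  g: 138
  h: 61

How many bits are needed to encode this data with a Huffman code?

Merge the two smallest weights repeatedly:
d(10) + h(61) → 71
c(66) + 71 → 137
137 + g(138) → 275
b(141) + a(170) → 311
e(171) + f(182) → 353
275 + 311 → 586
353 + 586 → 939
Each symbol's bit-cost is frequency × depth; summing gives 2672 bits (equivalently 71 + 137 + 275 + 311 + 353 + 586 + 939).

2672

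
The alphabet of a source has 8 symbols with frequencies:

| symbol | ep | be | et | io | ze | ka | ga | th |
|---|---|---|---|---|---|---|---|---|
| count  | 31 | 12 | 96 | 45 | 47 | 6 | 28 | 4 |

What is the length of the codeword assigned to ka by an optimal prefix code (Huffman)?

Build the tree from the bottom:
merge th(4) and ka(6): 10
merge 10 and be(12): 22
merge 22 and ga(28): 50
merge ep(31) and io(45): 76
merge ze(47) and 50: 97
merge 76 and et(96): 172
merge 97 and 172: 269
ka sits 5 levels below the root, so its codeword is 5 bits.

5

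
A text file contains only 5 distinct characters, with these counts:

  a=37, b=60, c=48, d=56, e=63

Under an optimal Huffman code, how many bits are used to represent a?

3

Huffman merges, smallest pair first:
merge a(37) and c(48): 85
merge d(56) and b(60): 116
merge e(63) and 85: 148
merge 116 and 148: 264
a sits 3 levels below the root, so its codeword is 3 bits.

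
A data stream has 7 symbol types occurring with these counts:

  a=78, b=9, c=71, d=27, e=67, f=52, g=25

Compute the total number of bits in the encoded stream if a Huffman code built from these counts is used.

Build the Huffman tree bottom-up:
b(9) + g(25) → 34
d(27) + 34 → 61
f(52) + 61 → 113
e(67) + c(71) → 138
a(78) + 113 → 191
138 + 191 → 329
Total encoded bits = sum of merged weights = 34 + 61 + 113 + 138 + 191 + 329 = 866.

866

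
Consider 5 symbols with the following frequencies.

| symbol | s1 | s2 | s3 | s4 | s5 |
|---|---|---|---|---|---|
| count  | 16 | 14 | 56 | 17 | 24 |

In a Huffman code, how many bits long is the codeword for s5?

3

Huffman merges, smallest pair first:
merge s2(14) and s1(16): 30
merge s4(17) and s5(24): 41
merge 30 and 41: 71
merge s3(56) and 71: 127
s5's leaf is at depth 3, giving a 3-bit codeword.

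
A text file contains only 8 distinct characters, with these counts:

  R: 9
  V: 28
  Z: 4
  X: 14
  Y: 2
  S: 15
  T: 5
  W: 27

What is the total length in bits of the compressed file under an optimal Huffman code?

274

Greedily combine the two least-frequent nodes:
combine Y(2), Z(4) → 6
combine T(5), 6 → 11
combine R(9), 11 → 20
combine X(14), S(15) → 29
combine 20, W(27) → 47
combine V(28), 29 → 57
combine 47, 57 → 104
The encoded length is the sum of every internal node's weight: 6 + 11 + 20 + 29 + 47 + 57 + 104 = 274 bits.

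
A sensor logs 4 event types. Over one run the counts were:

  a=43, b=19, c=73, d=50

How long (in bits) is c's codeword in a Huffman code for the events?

Repeatedly merge the two smallest:
combine b(19), a(43) → 62
combine d(50), 62 → 112
combine c(73), 112 → 185
c sits one level below the root: a 1-bit codeword.

1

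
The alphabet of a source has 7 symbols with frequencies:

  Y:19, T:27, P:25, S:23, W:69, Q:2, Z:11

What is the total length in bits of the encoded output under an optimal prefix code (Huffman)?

435

Merge the two smallest weights repeatedly:
combine Q(2), Z(11) → 13
combine 13, Y(19) → 32
combine S(23), P(25) → 48
combine T(27), 32 → 59
combine 48, 59 → 107
combine W(69), 107 → 176
Total encoded bits = sum of merged weights = 13 + 32 + 48 + 59 + 107 + 176 = 435.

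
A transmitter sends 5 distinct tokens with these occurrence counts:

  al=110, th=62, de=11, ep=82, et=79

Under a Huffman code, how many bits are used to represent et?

2

Build the tree from the bottom:
merge de(11) and th(62): 73
merge 73 and et(79): 152
merge ep(82) and al(110): 192
merge 152 and 192: 344
et's leaf is at depth 2, giving a 2-bit codeword.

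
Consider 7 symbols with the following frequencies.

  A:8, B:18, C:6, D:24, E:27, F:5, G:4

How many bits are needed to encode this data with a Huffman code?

Greedily combine the two least-frequent nodes:
G(4) + F(5) → 9
C(6) + A(8) → 14
9 + 14 → 23
B(18) + 23 → 41
D(24) + E(27) → 51
41 + 51 → 92
The encoded length is the sum of every internal node's weight: 9 + 14 + 23 + 41 + 51 + 92 = 230 bits.

230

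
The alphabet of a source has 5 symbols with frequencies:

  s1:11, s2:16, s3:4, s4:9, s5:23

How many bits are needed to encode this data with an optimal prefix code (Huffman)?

139

Merge the two smallest weights repeatedly:
s3(4) + s4(9) → 13
s1(11) + 13 → 24
s2(16) + s5(23) → 39
24 + 39 → 63
The encoded length is the sum of every internal node's weight: 13 + 24 + 39 + 63 = 139 bits.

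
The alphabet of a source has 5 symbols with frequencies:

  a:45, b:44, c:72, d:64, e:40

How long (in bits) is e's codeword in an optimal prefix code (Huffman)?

3

Repeatedly merge the two smallest:
e(40) + b(44) → 84
a(45) + d(64) → 109
c(72) + 84 → 156
109 + 156 → 265
e's leaf is at depth 3, giving a 3-bit codeword.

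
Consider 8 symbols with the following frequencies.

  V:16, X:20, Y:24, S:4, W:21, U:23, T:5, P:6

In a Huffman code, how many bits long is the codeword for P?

Huffman merges, smallest pair first:
S(4) + T(5) → 9
P(6) + 9 → 15
15 + V(16) → 31
X(20) + W(21) → 41
U(23) + Y(24) → 47
31 + 41 → 72
47 + 72 → 119
P sits 4 levels below the root, so its codeword is 4 bits.

4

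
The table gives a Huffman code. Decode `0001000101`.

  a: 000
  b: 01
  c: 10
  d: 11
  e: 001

Read left to right; each codeword is recognised as soon as it completes (prefix code):
  000→a | 10→c | 001→e | 01→b
Decoded message: aceb

aceb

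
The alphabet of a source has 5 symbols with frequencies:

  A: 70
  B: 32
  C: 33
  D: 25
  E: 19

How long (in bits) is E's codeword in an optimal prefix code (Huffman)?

Repeatedly merge the two smallest:
E(19) + D(25) → 44
B(32) + C(33) → 65
44 + 65 → 109
A(70) + 109 → 179
The subtree containing E is merged 3 times, so code length = 3.

3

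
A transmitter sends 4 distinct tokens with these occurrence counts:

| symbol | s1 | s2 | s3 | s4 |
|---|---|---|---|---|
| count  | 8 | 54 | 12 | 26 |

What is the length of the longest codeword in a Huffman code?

3

Merge the two lowest-weight nodes at each step:
combine s1(8), s3(12) → 20
combine 20, s4(26) → 46
combine 46, s2(54) → 100
The first pair merged (s1, s3) ends up deepest, at depth 3.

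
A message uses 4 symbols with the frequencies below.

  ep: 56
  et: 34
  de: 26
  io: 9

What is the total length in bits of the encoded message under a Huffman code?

229

Build the Huffman tree bottom-up:
combine io(9), de(26) → 35
combine et(34), 35 → 69
combine ep(56), 69 → 125
The encoded length is the sum of every internal node's weight: 35 + 69 + 125 = 229 bits.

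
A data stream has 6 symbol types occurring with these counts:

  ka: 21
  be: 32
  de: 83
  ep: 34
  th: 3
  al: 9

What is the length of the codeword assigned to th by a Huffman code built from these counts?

Repeatedly merge the two smallest:
th(3) + al(9) → 12
12 + ka(21) → 33
be(32) + 33 → 65
ep(34) + 65 → 99
de(83) + 99 → 182
The subtree containing th is merged 5 times, so code length = 5.

5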